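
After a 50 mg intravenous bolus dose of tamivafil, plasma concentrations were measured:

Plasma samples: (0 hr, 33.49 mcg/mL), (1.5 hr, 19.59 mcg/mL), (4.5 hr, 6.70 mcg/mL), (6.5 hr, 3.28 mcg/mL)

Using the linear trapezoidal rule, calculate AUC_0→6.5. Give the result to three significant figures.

Trapezoidal AUC_0→6.5:
  [0→1.5]: (33.49+19.59)/2 × 1.5 = 39.81
  [1.5→4.5]: (19.59+6.70)/2 × 3 = 39.435
  [4.5→6.5]: (6.70+3.28)/2 × 2 = 9.98
  Sum = 89.225 mcg/mL·hr

AUC = 89.2 mcg/mL·hr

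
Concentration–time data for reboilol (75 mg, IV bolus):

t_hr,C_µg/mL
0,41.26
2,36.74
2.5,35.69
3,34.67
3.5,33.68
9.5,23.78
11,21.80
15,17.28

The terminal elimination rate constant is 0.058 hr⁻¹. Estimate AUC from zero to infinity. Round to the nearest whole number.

AUC = 713 µg/mL·hr

Trapezoidal AUC_0→15:
  [0→2]: (41.26+36.74)/2 × 2 = 78.0
  [2→2.5]: (36.74+35.69)/2 × 0.5 = 18.1075
  [2.5→3]: (35.69+34.67)/2 × 0.5 = 17.59
  [3→3.5]: (34.67+33.68)/2 × 0.5 = 17.0875
  [3.5→9.5]: (33.68+23.78)/2 × 6 = 172.38
  [9.5→11]: (23.78+21.80)/2 × 1.5 = 34.185
  [11→15]: (21.80+17.28)/2 × 4 = 78.16
  Sum = 415.51 µg/mL·hr
Extrapolated tail: C_last / k_e = 17.28 / 0.058 = 297.931
AUC_0→∞ = 415.51 + 297.931 = 713.441 µg/mL·hr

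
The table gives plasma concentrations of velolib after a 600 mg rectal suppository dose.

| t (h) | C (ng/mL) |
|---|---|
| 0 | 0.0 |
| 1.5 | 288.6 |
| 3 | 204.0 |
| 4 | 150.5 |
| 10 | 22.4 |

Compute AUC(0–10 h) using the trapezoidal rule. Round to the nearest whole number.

Trapezoidal AUC_0→10:
  [0→1.5]: (0.0+288.6)/2 × 1.5 = 216.45
  [1.5→3]: (288.6+204.0)/2 × 1.5 = 369.45
  [3→4]: (204.0+150.5)/2 × 1 = 177.25
  [4→10]: (150.5+22.4)/2 × 6 = 518.7
  Sum = 1281.85 ng/mL·h

AUC = 1282 ng/mL·h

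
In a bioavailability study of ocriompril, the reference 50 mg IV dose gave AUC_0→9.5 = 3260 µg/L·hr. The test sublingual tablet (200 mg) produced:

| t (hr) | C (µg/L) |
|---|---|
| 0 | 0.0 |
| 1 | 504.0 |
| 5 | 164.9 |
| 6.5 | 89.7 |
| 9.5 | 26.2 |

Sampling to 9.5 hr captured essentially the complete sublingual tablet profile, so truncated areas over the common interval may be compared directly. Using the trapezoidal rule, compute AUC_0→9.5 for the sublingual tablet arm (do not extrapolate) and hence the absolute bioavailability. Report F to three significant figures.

F = 0.150

Trapezoidal AUC_0→9.5 (sublingual tablet):
  [0→1]: (0.0+504.0)/2 × 1 = 252.0
  [1→5]: (504.0+164.9)/2 × 4 = 1337.8
  [5→6.5]: (164.9+89.7)/2 × 1.5 = 190.95
  [6.5→9.5]: (89.7+26.2)/2 × 3 = 173.85
  Sum = 1954.6 µg/L·hr
F = (AUC_ev/D_ev)/(AUC_iv/D_iv) = (1954.6/200)/(3260/50) = 9.773/65.2 = 0.1499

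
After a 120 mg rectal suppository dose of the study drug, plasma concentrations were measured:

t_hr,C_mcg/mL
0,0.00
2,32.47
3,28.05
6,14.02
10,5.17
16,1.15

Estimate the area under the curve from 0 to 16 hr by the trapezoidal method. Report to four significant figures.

AUC = 183.2 mcg/mL·hr

Trapezoidal AUC_0→16:
  [0→2]: (0.00+32.47)/2 × 2 = 32.47
  [2→3]: (32.47+28.05)/2 × 1 = 30.26
  [3→6]: (28.05+14.02)/2 × 3 = 63.105
  [6→10]: (14.02+5.17)/2 × 4 = 38.38
  [10→16]: (5.17+1.15)/2 × 6 = 18.96
  Sum = 183.175 mcg/mL·hr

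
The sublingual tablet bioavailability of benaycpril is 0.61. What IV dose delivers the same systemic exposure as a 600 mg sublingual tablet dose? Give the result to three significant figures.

D_iv = 366 mg

Systemic exposure from an extravascular dose = F × D_ev, so the equivalent IV dose is F × D_ev.
D_iv = F × D_ev = 0.61 × 600 = 366 mg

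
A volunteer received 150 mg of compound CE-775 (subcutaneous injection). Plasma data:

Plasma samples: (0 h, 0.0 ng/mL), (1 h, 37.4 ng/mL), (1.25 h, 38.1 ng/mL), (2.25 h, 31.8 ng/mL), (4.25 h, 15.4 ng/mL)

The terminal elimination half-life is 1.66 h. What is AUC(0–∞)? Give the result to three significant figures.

Trapezoidal AUC_0→4.25:
  [0→1]: (0.0+37.4)/2 × 1 = 18.7
  [1→1.25]: (37.4+38.1)/2 × 0.25 = 9.4375
  [1.25→2.25]: (38.1+31.8)/2 × 1 = 34.95
  [2.25→4.25]: (31.8+15.4)/2 × 2 = 47.2
  Sum = 110.2875 ng/mL·h
k_e = ln2 / t½ = 0.693147 / 1.66 = 0.4176 h^-1
Extrapolated tail: C_last / k_e = 15.4 / 0.4176 = 36.877
AUC_0→∞ = 110.2875 + 36.877 = 147.1645 ng/mL·h

AUC = 147 ng/mL·h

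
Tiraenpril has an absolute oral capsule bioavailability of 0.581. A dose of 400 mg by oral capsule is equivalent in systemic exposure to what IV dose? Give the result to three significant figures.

Systemic exposure from an extravascular dose = F × D_ev, so the equivalent IV dose is F × D_ev.
D_iv = F × D_ev = 0.581 × 400 = 232.4 mg

D_iv = 232 mg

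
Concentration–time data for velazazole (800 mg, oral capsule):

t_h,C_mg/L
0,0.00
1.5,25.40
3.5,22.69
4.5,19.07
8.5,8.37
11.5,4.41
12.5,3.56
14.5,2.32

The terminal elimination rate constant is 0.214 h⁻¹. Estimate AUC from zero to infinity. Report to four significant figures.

Trapezoidal AUC_0→14.5:
  [0→1.5]: (0.00+25.40)/2 × 1.5 = 19.05
  [1.5→3.5]: (25.40+22.69)/2 × 2 = 48.09
  [3.5→4.5]: (22.69+19.07)/2 × 1 = 20.88
  [4.5→8.5]: (19.07+8.37)/2 × 4 = 54.88
  [8.5→11.5]: (8.37+4.41)/2 × 3 = 19.17
  [11.5→12.5]: (4.41+3.56)/2 × 1 = 3.985
  [12.5→14.5]: (3.56+2.32)/2 × 2 = 5.88
  Sum = 171.935 mg/L·h
Extrapolated tail: C_last / k_e = 2.32 / 0.214 = 10.841
AUC_0→∞ = 171.935 + 10.841 = 182.776 mg/L·h

AUC = 182.8 mg/L·h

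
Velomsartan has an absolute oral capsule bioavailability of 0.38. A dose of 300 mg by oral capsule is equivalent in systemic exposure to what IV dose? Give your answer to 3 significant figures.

D_iv = 114 mg

Systemic exposure from an extravascular dose = F × D_ev, so the equivalent IV dose is F × D_ev.
D_iv = F × D_ev = 0.38 × 300 = 114 mg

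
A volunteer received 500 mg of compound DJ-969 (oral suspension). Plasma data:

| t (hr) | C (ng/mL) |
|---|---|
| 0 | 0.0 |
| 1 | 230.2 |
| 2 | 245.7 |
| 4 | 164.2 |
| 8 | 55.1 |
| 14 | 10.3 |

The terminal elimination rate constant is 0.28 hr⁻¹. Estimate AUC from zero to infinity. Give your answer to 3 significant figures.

Trapezoidal AUC_0→14:
  [0→1]: (0.0+230.2)/2 × 1 = 115.1
  [1→2]: (230.2+245.7)/2 × 1 = 237.95
  [2→4]: (245.7+164.2)/2 × 2 = 409.9
  [4→8]: (164.2+55.1)/2 × 4 = 438.6
  [8→14]: (55.1+10.3)/2 × 6 = 196.2
  Sum = 1397.75 ng/mL·hr
Extrapolated tail: C_last / k_e = 10.3 / 0.28 = 36.786
AUC_0→∞ = 1397.75 + 36.786 = 1434.536 ng/mL·hr

AUC = 1430 ng/mL·hr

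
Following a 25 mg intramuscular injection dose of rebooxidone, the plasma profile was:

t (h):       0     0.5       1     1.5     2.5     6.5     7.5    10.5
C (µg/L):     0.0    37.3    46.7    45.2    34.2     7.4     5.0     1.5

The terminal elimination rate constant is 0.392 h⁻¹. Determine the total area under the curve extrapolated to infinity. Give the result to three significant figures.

Trapezoidal AUC_0→10.5:
  [0→0.5]: (0.0+37.3)/2 × 0.5 = 9.325
  [0.5→1]: (37.3+46.7)/2 × 0.5 = 21.0
  [1→1.5]: (46.7+45.2)/2 × 0.5 = 22.975
  [1.5→2.5]: (45.2+34.2)/2 × 1 = 39.7
  [2.5→6.5]: (34.2+7.4)/2 × 4 = 83.2
  [6.5→7.5]: (7.4+5.0)/2 × 1 = 6.2
  [7.5→10.5]: (5.0+1.5)/2 × 3 = 9.75
  Sum = 192.15 µg/L·h
Extrapolated tail: C_last / k_e = 1.5 / 0.392 = 3.827
AUC_0→∞ = 192.15 + 3.827 = 195.977 µg/L·h

AUC = 196 µg/L·h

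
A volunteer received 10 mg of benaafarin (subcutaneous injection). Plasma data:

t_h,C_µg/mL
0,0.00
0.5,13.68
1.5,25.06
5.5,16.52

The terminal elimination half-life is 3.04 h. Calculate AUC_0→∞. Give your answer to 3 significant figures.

AUC = 178 µg/mL·h

Trapezoidal AUC_0→5.5:
  [0→0.5]: (0.00+13.68)/2 × 0.5 = 3.42
  [0.5→1.5]: (13.68+25.06)/2 × 1 = 19.37
  [1.5→5.5]: (25.06+16.52)/2 × 4 = 83.16
  Sum = 105.95 µg/mL·h
k_e = ln2 / t½ = 0.693147 / 3.04 = 0.2280 h^-1
Extrapolated tail: C_last / k_e = 16.52 / 0.228 = 72.456
AUC_0→∞ = 105.95 + 72.456 = 178.406 µg/mL·h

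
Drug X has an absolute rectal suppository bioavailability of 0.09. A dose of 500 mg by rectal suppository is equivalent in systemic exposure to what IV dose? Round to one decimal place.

Systemic exposure from an extravascular dose = F × D_ev, so the equivalent IV dose is F × D_ev.
D_iv = F × D_ev = 0.09 × 500 = 45 mg

D_iv = 45.0 mg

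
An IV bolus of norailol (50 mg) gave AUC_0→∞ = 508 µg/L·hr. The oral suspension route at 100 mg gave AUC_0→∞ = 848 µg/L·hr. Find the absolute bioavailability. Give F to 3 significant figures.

F = (AUC_ev / D_ev) / (AUC_iv / D_iv)
  = (848/100) / (508/50)
  = 8.48 / 10.16 = 0.8346

F = 0.835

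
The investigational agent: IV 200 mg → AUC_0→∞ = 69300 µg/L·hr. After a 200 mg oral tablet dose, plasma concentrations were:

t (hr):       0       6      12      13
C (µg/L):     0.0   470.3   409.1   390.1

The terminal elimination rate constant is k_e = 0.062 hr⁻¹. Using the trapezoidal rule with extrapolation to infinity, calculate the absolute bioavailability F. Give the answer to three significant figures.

Trapezoidal AUC_0→13 (oral tablet):
  [0→6]: (0.0+470.3)/2 × 6 = 1410.9
  [6→12]: (470.3+409.1)/2 × 6 = 2638.2
  [12→13]: (409.1+390.1)/2 × 1 = 399.6
  Sum = 4448.7 µg/L·hr
Tail: C_last/k_e = 390.1/0.062 = 6291.935
AUC_0→∞ (oral tablet) = 4448.7 + 6291.935 = 10740.635 µg/L·hr
F = (AUC_ev/D_ev)/(AUC_iv/D_iv) = (10740.635/200)/(69300/200) = 53.703175/346.5 = 0.1550

F = 0.155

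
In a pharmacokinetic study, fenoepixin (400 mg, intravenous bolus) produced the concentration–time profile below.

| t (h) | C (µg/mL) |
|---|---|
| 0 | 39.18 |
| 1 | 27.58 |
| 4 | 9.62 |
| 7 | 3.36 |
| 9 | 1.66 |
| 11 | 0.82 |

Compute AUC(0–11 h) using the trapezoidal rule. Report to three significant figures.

AUC = 116 µg/mL·h

Trapezoidal AUC_0→11:
  [0→1]: (39.18+27.58)/2 × 1 = 33.38
  [1→4]: (27.58+9.62)/2 × 3 = 55.8
  [4→7]: (9.62+3.36)/2 × 3 = 19.47
  [7→9]: (3.36+1.66)/2 × 2 = 5.02
  [9→11]: (1.66+0.82)/2 × 2 = 2.48
  Sum = 116.15 µg/mL·h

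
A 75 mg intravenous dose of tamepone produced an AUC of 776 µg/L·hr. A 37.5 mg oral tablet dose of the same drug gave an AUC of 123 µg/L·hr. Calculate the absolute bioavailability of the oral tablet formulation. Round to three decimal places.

F = 0.317

F = (AUC_ev / D_ev) / (AUC_iv / D_iv)
  = (123/37.5) / (776/75)
  = 3.28 / 10.3467 = 0.3170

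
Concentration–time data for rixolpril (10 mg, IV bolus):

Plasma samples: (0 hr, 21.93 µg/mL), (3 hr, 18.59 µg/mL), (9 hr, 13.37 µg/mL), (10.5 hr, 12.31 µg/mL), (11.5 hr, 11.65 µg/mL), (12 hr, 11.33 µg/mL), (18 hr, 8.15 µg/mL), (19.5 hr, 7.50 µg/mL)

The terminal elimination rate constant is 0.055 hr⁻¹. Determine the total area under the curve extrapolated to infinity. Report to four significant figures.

Trapezoidal AUC_0→19.5:
  [0→3]: (21.93+18.59)/2 × 3 = 60.78
  [3→9]: (18.59+13.37)/2 × 6 = 95.88
  [9→10.5]: (13.37+12.31)/2 × 1.5 = 19.26
  [10.5→11.5]: (12.31+11.65)/2 × 1 = 11.98
  [11.5→12]: (11.65+11.33)/2 × 0.5 = 5.745
  [12→18]: (11.33+8.15)/2 × 6 = 58.44
  [18→19.5]: (8.15+7.50)/2 × 1.5 = 11.7375
  Sum = 263.8225 µg/mL·hr
Extrapolated tail: C_last / k_e = 7.50 / 0.055 = 136.364
AUC_0→∞ = 263.8225 + 136.364 = 400.1865 µg/mL·hr

AUC = 400.2 µg/mL·hr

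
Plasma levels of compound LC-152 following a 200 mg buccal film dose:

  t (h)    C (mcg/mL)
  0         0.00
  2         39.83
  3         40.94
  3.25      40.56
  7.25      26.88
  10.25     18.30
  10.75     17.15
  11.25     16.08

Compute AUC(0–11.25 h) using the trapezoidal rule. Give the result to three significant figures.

Trapezoidal AUC_0→11.25:
  [0→2]: (0.00+39.83)/2 × 2 = 39.83
  [2→3]: (39.83+40.94)/2 × 1 = 40.385
  [3→3.25]: (40.94+40.56)/2 × 0.25 = 10.1875
  [3.25→7.25]: (40.56+26.88)/2 × 4 = 134.88
  [7.25→10.25]: (26.88+18.30)/2 × 3 = 67.77
  [10.25→10.75]: (18.30+17.15)/2 × 0.5 = 8.8625
  [10.75→11.25]: (17.15+16.08)/2 × 0.5 = 8.3075
  Sum = 310.2225 mcg/mL·h

AUC = 310 mcg/mL·h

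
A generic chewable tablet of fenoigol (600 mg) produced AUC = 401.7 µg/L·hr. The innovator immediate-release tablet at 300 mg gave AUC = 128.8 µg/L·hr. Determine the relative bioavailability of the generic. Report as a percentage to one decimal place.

F_rel = (AUC_test/D_test) / (AUC_ref/D_ref)
      = (401.7/600) / (128.8/300)
      = 0.6695 / 0.429333 = 1.5594 = 155.94%

F_rel = 155.9%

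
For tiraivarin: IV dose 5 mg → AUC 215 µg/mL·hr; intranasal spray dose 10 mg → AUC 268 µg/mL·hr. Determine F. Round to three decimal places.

F = (AUC_ev / D_ev) / (AUC_iv / D_iv)
  = (268/10) / (215/5)
  = 26.8 / 43 = 0.6233

F = 0.623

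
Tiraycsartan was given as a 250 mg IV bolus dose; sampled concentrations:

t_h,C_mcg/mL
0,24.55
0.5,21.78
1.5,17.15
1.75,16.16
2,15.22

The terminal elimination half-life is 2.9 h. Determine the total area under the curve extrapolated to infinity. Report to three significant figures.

Trapezoidal AUC_0→2:
  [0→0.5]: (24.55+21.78)/2 × 0.5 = 11.5825
  [0.5→1.5]: (21.78+17.15)/2 × 1 = 19.465
  [1.5→1.75]: (17.15+16.16)/2 × 0.25 = 4.16375
  [1.75→2]: (16.16+15.22)/2 × 0.25 = 3.9225
  Sum = 39.13375 mcg/mL·h
k_e = ln2 / t½ = 0.693147 / 2.9 = 0.2390 h^-1
Extrapolated tail: C_last / k_e = 15.22 / 0.239 = 63.682
AUC_0→∞ = 39.13375 + 63.682 = 102.81575 mcg/mL·h

AUC = 103 mcg/mL·h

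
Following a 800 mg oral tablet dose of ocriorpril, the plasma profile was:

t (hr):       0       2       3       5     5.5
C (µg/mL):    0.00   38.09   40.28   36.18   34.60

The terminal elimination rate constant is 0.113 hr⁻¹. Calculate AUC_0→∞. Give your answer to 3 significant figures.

AUC = 478 µg/mL·hr

Trapezoidal AUC_0→5.5:
  [0→2]: (0.00+38.09)/2 × 2 = 38.09
  [2→3]: (38.09+40.28)/2 × 1 = 39.185
  [3→5]: (40.28+36.18)/2 × 2 = 76.46
  [5→5.5]: (36.18+34.60)/2 × 0.5 = 17.695
  Sum = 171.43 µg/mL·hr
Extrapolated tail: C_last / k_e = 34.60 / 0.113 = 306.195
AUC_0→∞ = 171.43 + 306.195 = 477.625 µg/mL·hr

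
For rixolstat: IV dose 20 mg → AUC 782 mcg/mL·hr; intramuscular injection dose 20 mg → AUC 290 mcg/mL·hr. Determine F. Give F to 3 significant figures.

F = (AUC_ev / D_ev) / (AUC_iv / D_iv)
  = (290/20) / (782/20)
  = 14.5 / 39.1 = 0.3708

F = 0.371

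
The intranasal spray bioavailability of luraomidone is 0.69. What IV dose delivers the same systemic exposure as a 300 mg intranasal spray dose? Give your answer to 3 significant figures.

Systemic exposure from an extravascular dose = F × D_ev, so the equivalent IV dose is F × D_ev.
D_iv = F × D_ev = 0.69 × 300 = 207 mg

D_iv = 207 mg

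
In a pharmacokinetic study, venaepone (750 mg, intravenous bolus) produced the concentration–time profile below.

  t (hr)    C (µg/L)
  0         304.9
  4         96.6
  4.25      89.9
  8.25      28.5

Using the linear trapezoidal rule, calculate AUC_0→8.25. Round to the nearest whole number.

AUC = 1063 µg/L·hr

Trapezoidal AUC_0→8.25:
  [0→4]: (304.9+96.6)/2 × 4 = 803.0
  [4→4.25]: (96.6+89.9)/2 × 0.25 = 23.3125
  [4.25→8.25]: (89.9+28.5)/2 × 4 = 236.8
  Sum = 1063.1125 µg/L·hr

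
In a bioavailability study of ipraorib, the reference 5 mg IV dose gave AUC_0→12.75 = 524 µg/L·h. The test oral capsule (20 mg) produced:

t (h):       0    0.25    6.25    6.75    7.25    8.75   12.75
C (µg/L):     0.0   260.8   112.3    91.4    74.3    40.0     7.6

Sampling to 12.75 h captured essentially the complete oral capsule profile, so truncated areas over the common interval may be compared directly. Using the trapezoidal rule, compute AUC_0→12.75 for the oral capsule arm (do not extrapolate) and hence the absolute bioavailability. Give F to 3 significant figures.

Trapezoidal AUC_0→12.75 (oral capsule):
  [0→0.25]: (0.0+260.8)/2 × 0.25 = 32.6
  [0.25→6.25]: (260.8+112.3)/2 × 6 = 1119.3
  [6.25→6.75]: (112.3+91.4)/2 × 0.5 = 50.925
  [6.75→7.25]: (91.4+74.3)/2 × 0.5 = 41.425
  [7.25→8.75]: (74.3+40.0)/2 × 1.5 = 85.725
  [8.75→12.75]: (40.0+7.6)/2 × 4 = 95.2
  Sum = 1425.175 µg/L·h
F = (AUC_ev/D_ev)/(AUC_iv/D_iv) = (1425.175/20)/(524/5) = 71.25875/104.8 = 0.6799

F = 0.680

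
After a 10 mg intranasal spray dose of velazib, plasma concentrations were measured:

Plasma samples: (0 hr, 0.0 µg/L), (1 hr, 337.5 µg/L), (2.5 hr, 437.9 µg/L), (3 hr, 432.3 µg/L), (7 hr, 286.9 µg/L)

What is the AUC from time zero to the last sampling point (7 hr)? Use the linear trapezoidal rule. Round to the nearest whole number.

Trapezoidal AUC_0→7:
  [0→1]: (0.0+337.5)/2 × 1 = 168.75
  [1→2.5]: (337.5+437.9)/2 × 1.5 = 581.55
  [2.5→3]: (437.9+432.3)/2 × 0.5 = 217.55
  [3→7]: (432.3+286.9)/2 × 4 = 1438.4
  Sum = 2406.25 µg/L·hr

AUC = 2406 µg/L·hr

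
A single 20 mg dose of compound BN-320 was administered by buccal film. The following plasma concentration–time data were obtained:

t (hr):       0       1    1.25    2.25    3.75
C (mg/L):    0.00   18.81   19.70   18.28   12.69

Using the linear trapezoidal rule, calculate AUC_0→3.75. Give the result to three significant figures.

AUC = 56.4 mg/L·hr

Trapezoidal AUC_0→3.75:
  [0→1]: (0.00+18.81)/2 × 1 = 9.405
  [1→1.25]: (18.81+19.70)/2 × 0.25 = 4.81375
  [1.25→2.25]: (19.70+18.28)/2 × 1 = 18.99
  [2.25→3.75]: (18.28+12.69)/2 × 1.5 = 23.2275
  Sum = 56.43625 mg/L·hr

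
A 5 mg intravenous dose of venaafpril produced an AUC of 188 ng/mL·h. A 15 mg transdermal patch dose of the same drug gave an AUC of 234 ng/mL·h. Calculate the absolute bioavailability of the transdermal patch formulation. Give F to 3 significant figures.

F = (AUC_ev / D_ev) / (AUC_iv / D_iv)
  = (234/15) / (188/5)
  = 15.6 / 37.6 = 0.4149

F = 0.415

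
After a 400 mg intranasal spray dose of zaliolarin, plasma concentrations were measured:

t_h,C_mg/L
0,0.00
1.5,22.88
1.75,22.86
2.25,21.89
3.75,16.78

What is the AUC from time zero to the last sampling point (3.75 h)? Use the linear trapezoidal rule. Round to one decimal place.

Trapezoidal AUC_0→3.75:
  [0→1.5]: (0.00+22.88)/2 × 1.5 = 17.16
  [1.5→1.75]: (22.88+22.86)/2 × 0.25 = 5.7175
  [1.75→2.25]: (22.86+21.89)/2 × 0.5 = 11.1875
  [2.25→3.75]: (21.89+16.78)/2 × 1.5 = 29.0025
  Sum = 63.0675 mg/L·h

AUC = 63.1 mg/L·h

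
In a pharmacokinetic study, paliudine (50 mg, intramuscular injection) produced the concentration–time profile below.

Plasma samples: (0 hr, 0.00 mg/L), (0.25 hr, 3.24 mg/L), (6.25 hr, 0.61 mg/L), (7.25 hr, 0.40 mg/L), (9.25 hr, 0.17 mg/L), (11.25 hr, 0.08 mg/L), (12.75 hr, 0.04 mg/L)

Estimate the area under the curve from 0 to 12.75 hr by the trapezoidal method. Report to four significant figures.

Trapezoidal AUC_0→12.75:
  [0→0.25]: (0.00+3.24)/2 × 0.25 = 0.405
  [0.25→6.25]: (3.24+0.61)/2 × 6 = 11.55
  [6.25→7.25]: (0.61+0.40)/2 × 1 = 0.505
  [7.25→9.25]: (0.40+0.17)/2 × 2 = 0.57
  [9.25→11.25]: (0.17+0.08)/2 × 2 = 0.25
  [11.25→12.75]: (0.08+0.04)/2 × 1.5 = 0.09
  Sum = 13.37 mg/L·hr

AUC = 13.37 mg/L·hr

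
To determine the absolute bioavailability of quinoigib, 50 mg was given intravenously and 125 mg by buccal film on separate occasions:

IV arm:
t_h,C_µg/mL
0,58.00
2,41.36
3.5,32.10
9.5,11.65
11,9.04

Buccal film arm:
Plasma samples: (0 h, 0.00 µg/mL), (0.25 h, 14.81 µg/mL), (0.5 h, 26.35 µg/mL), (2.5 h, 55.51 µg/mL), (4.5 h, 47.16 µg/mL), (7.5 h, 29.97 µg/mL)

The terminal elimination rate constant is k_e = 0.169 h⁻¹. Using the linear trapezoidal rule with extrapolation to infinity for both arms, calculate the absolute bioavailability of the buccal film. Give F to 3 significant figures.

F = 0.546

Trapezoidal AUC_0→11 (IV):
  [0→2]: (58.00+41.36)/2 × 2 = 99.36
  [2→3.5]: (41.36+32.10)/2 × 1.5 = 55.095
  [3.5→9.5]: (32.10+11.65)/2 × 6 = 131.25
  [9.5→11]: (11.65+9.04)/2 × 1.5 = 15.5175
  Sum = 301.2225 µg/mL·h
IV tail: 9.04/0.169 = 53.491; AUC_iv,0→∞ = 301.2225 + 53.491 = 354.7135 µg/mL·h
Trapezoidal AUC_0→7.5 (buccal film):
  [0→0.25]: (0.00+14.81)/2 × 0.25 = 1.85125
  [0.25→0.5]: (14.81+26.35)/2 × 0.25 = 5.145
  [0.5→2.5]: (26.35+55.51)/2 × 2 = 81.86
  [2.5→4.5]: (55.51+47.16)/2 × 2 = 102.67
  [4.5→7.5]: (47.16+29.97)/2 × 3 = 115.695
  Sum = 307.22125 µg/mL·h
buccal film tail: 29.97/0.169 = 177.337; AUC_ev,0→∞ = 307.22125 + 177.337 = 484.55825 µg/mL·h
F = (AUC_ev/D_ev)/(AUC_iv/D_iv) = (484.55825/125)/(354.7135/50) = 3.876466/7.09427 = 0.5464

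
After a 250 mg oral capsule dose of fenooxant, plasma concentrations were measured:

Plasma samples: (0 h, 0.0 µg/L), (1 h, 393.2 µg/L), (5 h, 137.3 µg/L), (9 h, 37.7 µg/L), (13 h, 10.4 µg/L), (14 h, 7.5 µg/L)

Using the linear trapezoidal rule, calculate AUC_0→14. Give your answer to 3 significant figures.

Trapezoidal AUC_0→14:
  [0→1]: (0.0+393.2)/2 × 1 = 196.6
  [1→5]: (393.2+137.3)/2 × 4 = 1061.0
  [5→9]: (137.3+37.7)/2 × 4 = 350.0
  [9→13]: (37.7+10.4)/2 × 4 = 96.2
  [13→14]: (10.4+7.5)/2 × 1 = 8.95
  Sum = 1712.75 µg/L·h

AUC = 1710 µg/L·h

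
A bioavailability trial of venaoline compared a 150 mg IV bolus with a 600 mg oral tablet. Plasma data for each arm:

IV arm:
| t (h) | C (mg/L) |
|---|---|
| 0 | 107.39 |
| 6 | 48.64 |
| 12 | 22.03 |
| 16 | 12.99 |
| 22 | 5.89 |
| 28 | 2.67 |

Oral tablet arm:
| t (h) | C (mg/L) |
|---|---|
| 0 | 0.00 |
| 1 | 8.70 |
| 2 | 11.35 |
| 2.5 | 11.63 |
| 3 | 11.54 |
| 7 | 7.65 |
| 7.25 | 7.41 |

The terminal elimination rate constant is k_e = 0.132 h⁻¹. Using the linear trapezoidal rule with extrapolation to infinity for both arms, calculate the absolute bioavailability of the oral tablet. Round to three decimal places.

F = 0.036

Trapezoidal AUC_0→28 (IV):
  [0→6]: (107.39+48.64)/2 × 6 = 468.09
  [6→12]: (48.64+22.03)/2 × 6 = 212.01
  [12→16]: (22.03+12.99)/2 × 4 = 70.04
  [16→22]: (12.99+5.89)/2 × 6 = 56.64
  [22→28]: (5.89+2.67)/2 × 6 = 25.68
  Sum = 832.46 mg/L·h
IV tail: 2.67/0.132 = 20.227; AUC_iv,0→∞ = 832.46 + 20.227 = 852.687 mg/L·h
Trapezoidal AUC_0→7.25 (oral tablet):
  [0→1]: (0.00+8.70)/2 × 1 = 4.35
  [1→2]: (8.70+11.35)/2 × 1 = 10.025
  [2→2.5]: (11.35+11.63)/2 × 0.5 = 5.745
  [2.5→3]: (11.63+11.54)/2 × 0.5 = 5.7925
  [3→7]: (11.54+7.65)/2 × 4 = 38.38
  [7→7.25]: (7.65+7.41)/2 × 0.25 = 1.8825
  Sum = 66.175 mg/L·h
oral tablet tail: 7.41/0.132 = 56.136; AUC_ev,0→∞ = 66.175 + 56.136 = 122.311 mg/L·h
F = (AUC_ev/D_ev)/(AUC_iv/D_iv) = (122.311/600)/(852.687/150) = 0.203852/5.68458 = 0.0359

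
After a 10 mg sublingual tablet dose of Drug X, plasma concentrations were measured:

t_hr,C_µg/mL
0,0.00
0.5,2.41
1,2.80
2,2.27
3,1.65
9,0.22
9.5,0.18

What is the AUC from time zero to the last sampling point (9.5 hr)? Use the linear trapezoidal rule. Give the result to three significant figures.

AUC = 12.1 µg/mL·hr

Trapezoidal AUC_0→9.5:
  [0→0.5]: (0.00+2.41)/2 × 0.5 = 0.6025
  [0.5→1]: (2.41+2.80)/2 × 0.5 = 1.3025
  [1→2]: (2.80+2.27)/2 × 1 = 2.535
  [2→3]: (2.27+1.65)/2 × 1 = 1.96
  [3→9]: (1.65+0.22)/2 × 6 = 5.61
  [9→9.5]: (0.22+0.18)/2 × 0.5 = 0.1
  Sum = 12.11 µg/mL·hr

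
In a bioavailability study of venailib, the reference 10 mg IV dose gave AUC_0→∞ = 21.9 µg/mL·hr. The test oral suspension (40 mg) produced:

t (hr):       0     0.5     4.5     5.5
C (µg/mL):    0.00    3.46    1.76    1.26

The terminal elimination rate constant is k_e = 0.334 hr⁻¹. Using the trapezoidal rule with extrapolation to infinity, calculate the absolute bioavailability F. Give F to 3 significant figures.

Trapezoidal AUC_0→5.5 (oral suspension):
  [0→0.5]: (0.00+3.46)/2 × 0.5 = 0.865
  [0.5→4.5]: (3.46+1.76)/2 × 4 = 10.44
  [4.5→5.5]: (1.76+1.26)/2 × 1 = 1.51
  Sum = 12.815 µg/mL·hr
Tail: C_last/k_e = 1.26/0.334 = 3.772
AUC_0→∞ (oral suspension) = 12.815 + 3.772 = 16.587 µg/mL·hr
F = (AUC_ev/D_ev)/(AUC_iv/D_iv) = (16.587/40)/(21.9/10) = 0.414675/2.19 = 0.1893

F = 0.189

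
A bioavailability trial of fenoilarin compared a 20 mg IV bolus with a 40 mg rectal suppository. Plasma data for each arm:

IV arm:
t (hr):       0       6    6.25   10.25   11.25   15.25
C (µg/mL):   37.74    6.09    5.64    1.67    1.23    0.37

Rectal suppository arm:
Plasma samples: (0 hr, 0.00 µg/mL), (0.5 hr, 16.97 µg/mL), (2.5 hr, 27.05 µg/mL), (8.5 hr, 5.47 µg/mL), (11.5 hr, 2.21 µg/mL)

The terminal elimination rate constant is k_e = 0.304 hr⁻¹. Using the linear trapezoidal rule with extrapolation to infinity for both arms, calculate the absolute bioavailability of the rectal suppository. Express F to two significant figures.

F = 0.54

Trapezoidal AUC_0→15.25 (IV):
  [0→6]: (37.74+6.09)/2 × 6 = 131.49
  [6→6.25]: (6.09+5.64)/2 × 0.25 = 1.46625
  [6.25→10.25]: (5.64+1.67)/2 × 4 = 14.62
  [10.25→11.25]: (1.67+1.23)/2 × 1 = 1.45
  [11.25→15.25]: (1.23+0.37)/2 × 4 = 3.2
  Sum = 152.22625 µg/mL·hr
IV tail: 0.37/0.304 = 1.217; AUC_iv,0→∞ = 152.22625 + 1.217 = 153.44325 µg/mL·hr
Trapezoidal AUC_0→11.5 (rectal suppository):
  [0→0.5]: (0.00+16.97)/2 × 0.5 = 4.2425
  [0.5→2.5]: (16.97+27.05)/2 × 2 = 44.02
  [2.5→8.5]: (27.05+5.47)/2 × 6 = 97.56
  [8.5→11.5]: (5.47+2.21)/2 × 3 = 11.52
  Sum = 157.3425 µg/mL·hr
rectal suppository tail: 2.21/0.304 = 7.270; AUC_ev,0→∞ = 157.3425 + 7.270 = 164.6125 µg/mL·hr
F = (AUC_ev/D_ev)/(AUC_iv/D_iv) = (164.6125/40)/(153.44325/20) = 4.1153125/7.6721625 = 0.5364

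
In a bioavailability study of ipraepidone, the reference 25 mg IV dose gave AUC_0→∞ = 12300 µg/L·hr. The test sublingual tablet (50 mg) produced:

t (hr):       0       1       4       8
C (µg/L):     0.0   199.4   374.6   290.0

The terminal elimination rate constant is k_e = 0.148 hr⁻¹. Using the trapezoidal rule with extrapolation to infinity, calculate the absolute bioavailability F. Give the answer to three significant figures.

F = 0.173

Trapezoidal AUC_0→8 (sublingual tablet):
  [0→1]: (0.0+199.4)/2 × 1 = 99.7
  [1→4]: (199.4+374.6)/2 × 3 = 861.0
  [4→8]: (374.6+290.0)/2 × 4 = 1329.2
  Sum = 2289.9 µg/L·hr
Tail: C_last/k_e = 290.0/0.148 = 1959.459
AUC_0→∞ (sublingual tablet) = 2289.9 + 1959.459 = 4249.359 µg/L·hr
F = (AUC_ev/D_ev)/(AUC_iv/D_iv) = (4249.359/50)/(12300/25) = 84.98718/492 = 0.1727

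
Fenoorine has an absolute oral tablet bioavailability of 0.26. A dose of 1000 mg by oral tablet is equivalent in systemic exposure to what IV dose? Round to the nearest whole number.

Systemic exposure from an extravascular dose = F × D_ev, so the equivalent IV dose is F × D_ev.
D_iv = F × D_ev = 0.26 × 1000 = 260 mg

D_iv = 260 mg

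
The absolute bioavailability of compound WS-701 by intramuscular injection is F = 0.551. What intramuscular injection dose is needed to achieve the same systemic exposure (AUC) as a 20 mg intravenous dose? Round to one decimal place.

D_intramuscular = 36.3 mg

For equal systemic exposure: F × D_ev = D_iv
D_ev = D_iv / F = 20 / 0.551 = 36.2976 mg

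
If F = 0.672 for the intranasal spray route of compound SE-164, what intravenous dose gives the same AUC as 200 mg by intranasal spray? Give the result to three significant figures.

D_iv = 134 mg

Systemic exposure from an extravascular dose = F × D_ev, so the equivalent IV dose is F × D_ev.
D_iv = F × D_ev = 0.672 × 200 = 134.4 mg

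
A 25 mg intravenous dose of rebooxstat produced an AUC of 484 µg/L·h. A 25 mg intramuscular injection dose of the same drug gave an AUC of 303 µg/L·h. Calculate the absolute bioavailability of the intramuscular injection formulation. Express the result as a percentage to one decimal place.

F = (AUC_ev / D_ev) / (AUC_iv / D_iv)
  = (303/25) / (484/25)
  = 12.12 / 19.36 = 0.6260
  = 62.60%

F = 62.6%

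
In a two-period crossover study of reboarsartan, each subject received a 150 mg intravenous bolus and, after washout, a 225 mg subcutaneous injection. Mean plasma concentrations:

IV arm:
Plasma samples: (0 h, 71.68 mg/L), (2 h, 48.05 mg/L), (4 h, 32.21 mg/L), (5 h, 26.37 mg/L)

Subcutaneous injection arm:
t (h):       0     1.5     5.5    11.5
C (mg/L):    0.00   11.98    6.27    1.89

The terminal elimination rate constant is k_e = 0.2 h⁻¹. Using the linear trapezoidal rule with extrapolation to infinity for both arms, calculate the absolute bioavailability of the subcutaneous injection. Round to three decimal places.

Trapezoidal AUC_0→5 (IV):
  [0→2]: (71.68+48.05)/2 × 2 = 119.73
  [2→4]: (48.05+32.21)/2 × 2 = 80.26
  [4→5]: (32.21+26.37)/2 × 1 = 29.29
  Sum = 229.28 mg/L·h
IV tail: 26.37/0.2 = 131.850; AUC_iv,0→∞ = 229.28 + 131.850 = 361.13 mg/L·h
Trapezoidal AUC_0→11.5 (subcutaneous injection):
  [0→1.5]: (0.00+11.98)/2 × 1.5 = 8.985
  [1.5→5.5]: (11.98+6.27)/2 × 4 = 36.5
  [5.5→11.5]: (6.27+1.89)/2 × 6 = 24.48
  Sum = 69.965 mg/L·h
subcutaneous injection tail: 1.89/0.2 = 9.450; AUC_ev,0→∞ = 69.965 + 9.450 = 79.415 mg/L·h
F = (AUC_ev/D_ev)/(AUC_iv/D_iv) = (79.415/225)/(361.13/150) = 0.352956/2.40753 = 0.1466

F = 0.147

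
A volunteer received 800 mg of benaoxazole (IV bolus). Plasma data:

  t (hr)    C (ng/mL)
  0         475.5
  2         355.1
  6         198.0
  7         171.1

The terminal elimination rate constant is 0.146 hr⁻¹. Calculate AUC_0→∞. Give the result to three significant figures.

AUC = 3290 ng/mL·hr

Trapezoidal AUC_0→7:
  [0→2]: (475.5+355.1)/2 × 2 = 830.6
  [2→6]: (355.1+198.0)/2 × 4 = 1106.2
  [6→7]: (198.0+171.1)/2 × 1 = 184.55
  Sum = 2121.35 ng/mL·hr
Extrapolated tail: C_last / k_e = 171.1 / 0.146 = 1171.918
AUC_0→∞ = 2121.35 + 1171.918 = 3293.268 ng/mL·hr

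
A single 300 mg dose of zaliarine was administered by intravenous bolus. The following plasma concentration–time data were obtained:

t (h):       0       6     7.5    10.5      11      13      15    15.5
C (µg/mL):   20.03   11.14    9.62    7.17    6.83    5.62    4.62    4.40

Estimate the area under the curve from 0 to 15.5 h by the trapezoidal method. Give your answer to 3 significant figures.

AUC = 163 µg/mL·h

Trapezoidal AUC_0→15.5:
  [0→6]: (20.03+11.14)/2 × 6 = 93.51
  [6→7.5]: (11.14+9.62)/2 × 1.5 = 15.57
  [7.5→10.5]: (9.62+7.17)/2 × 3 = 25.185
  [10.5→11]: (7.17+6.83)/2 × 0.5 = 3.5
  [11→13]: (6.83+5.62)/2 × 2 = 12.45
  [13→15]: (5.62+4.62)/2 × 2 = 10.24
  [15→15.5]: (4.62+4.40)/2 × 0.5 = 2.255
  Sum = 162.71 µg/mL·h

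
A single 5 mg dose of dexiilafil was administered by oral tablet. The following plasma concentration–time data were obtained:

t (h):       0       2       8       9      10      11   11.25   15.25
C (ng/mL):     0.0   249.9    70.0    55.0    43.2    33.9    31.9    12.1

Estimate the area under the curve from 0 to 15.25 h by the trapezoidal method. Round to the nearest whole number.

Trapezoidal AUC_0→15.25:
  [0→2]: (0.0+249.9)/2 × 2 = 249.9
  [2→8]: (249.9+70.0)/2 × 6 = 959.7
  [8→9]: (70.0+55.0)/2 × 1 = 62.5
  [9→10]: (55.0+43.2)/2 × 1 = 49.1
  [10→11]: (43.2+33.9)/2 × 1 = 38.55
  [11→11.25]: (33.9+31.9)/2 × 0.25 = 8.225
  [11.25→15.25]: (31.9+12.1)/2 × 4 = 88.0
  Sum = 1455.975 ng/mL·h

AUC = 1456 ng/mL·h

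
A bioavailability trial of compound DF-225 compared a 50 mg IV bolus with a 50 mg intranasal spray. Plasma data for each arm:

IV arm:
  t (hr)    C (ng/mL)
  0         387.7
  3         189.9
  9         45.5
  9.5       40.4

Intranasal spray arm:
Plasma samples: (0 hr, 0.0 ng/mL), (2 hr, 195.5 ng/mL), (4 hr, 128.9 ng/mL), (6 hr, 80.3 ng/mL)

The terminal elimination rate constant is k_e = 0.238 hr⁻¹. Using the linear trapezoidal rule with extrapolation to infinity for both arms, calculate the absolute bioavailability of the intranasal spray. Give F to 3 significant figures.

Trapezoidal AUC_0→9.5 (IV):
  [0→3]: (387.7+189.9)/2 × 3 = 866.4
  [3→9]: (189.9+45.5)/2 × 6 = 706.2
  [9→9.5]: (45.5+40.4)/2 × 0.5 = 21.475
  Sum = 1594.075 ng/mL·hr
IV tail: 40.4/0.238 = 169.748; AUC_iv,0→∞ = 1594.075 + 169.748 = 1763.823 ng/mL·hr
Trapezoidal AUC_0→6 (intranasal spray):
  [0→2]: (0.0+195.5)/2 × 2 = 195.5
  [2→4]: (195.5+128.9)/2 × 2 = 324.4
  [4→6]: (128.9+80.3)/2 × 2 = 209.2
  Sum = 729.1 ng/mL·hr
intranasal spray tail: 80.3/0.238 = 337.395; AUC_ev,0→∞ = 729.1 + 337.395 = 1066.495 ng/mL·hr
F = (AUC_ev/D_ev)/(AUC_iv/D_iv) = (1066.495/50)/(1763.823/50) = 21.3299/35.27646 = 0.6046

F = 0.605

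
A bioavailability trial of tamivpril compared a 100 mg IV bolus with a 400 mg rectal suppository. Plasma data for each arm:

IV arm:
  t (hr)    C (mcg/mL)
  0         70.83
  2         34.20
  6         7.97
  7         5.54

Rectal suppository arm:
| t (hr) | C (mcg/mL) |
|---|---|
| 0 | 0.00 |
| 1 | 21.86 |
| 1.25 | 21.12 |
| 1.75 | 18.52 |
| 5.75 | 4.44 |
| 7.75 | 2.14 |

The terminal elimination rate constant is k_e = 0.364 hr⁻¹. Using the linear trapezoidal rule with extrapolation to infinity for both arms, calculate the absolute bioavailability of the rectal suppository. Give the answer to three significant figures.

Trapezoidal AUC_0→7 (IV):
  [0→2]: (70.83+34.20)/2 × 2 = 105.03
  [2→6]: (34.20+7.97)/2 × 4 = 84.34
  [6→7]: (7.97+5.54)/2 × 1 = 6.755
  Sum = 196.125 mcg/mL·hr
IV tail: 5.54/0.364 = 15.220; AUC_iv,0→∞ = 196.125 + 15.220 = 211.345 mcg/mL·hr
Trapezoidal AUC_0→7.75 (rectal suppository):
  [0→1]: (0.00+21.86)/2 × 1 = 10.93
  [1→1.25]: (21.86+21.12)/2 × 0.25 = 5.3725
  [1.25→1.75]: (21.12+18.52)/2 × 0.5 = 9.91
  [1.75→5.75]: (18.52+4.44)/2 × 4 = 45.92
  [5.75→7.75]: (4.44+2.14)/2 × 2 = 6.58
  Sum = 78.7125 mcg/mL·hr
rectal suppository tail: 2.14/0.364 = 5.879; AUC_ev,0→∞ = 78.7125 + 5.879 = 84.5915 mcg/mL·hr
F = (AUC_ev/D_ev)/(AUC_iv/D_iv) = (84.5915/400)/(211.345/100) = 0.21147875/2.11345 = 0.1001

F = 0.100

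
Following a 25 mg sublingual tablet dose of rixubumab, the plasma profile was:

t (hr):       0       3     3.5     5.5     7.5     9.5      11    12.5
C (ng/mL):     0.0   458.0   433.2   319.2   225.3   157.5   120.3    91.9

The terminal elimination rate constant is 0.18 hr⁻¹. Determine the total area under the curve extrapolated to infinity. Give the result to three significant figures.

AUC = 3470 ng/mL·hr

Trapezoidal AUC_0→12.5:
  [0→3]: (0.0+458.0)/2 × 3 = 687.0
  [3→3.5]: (458.0+433.2)/2 × 0.5 = 222.8
  [3.5→5.5]: (433.2+319.2)/2 × 2 = 752.4
  [5.5→7.5]: (319.2+225.3)/2 × 2 = 544.5
  [7.5→9.5]: (225.3+157.5)/2 × 2 = 382.8
  [9.5→11]: (157.5+120.3)/2 × 1.5 = 208.35
  [11→12.5]: (120.3+91.9)/2 × 1.5 = 159.15
  Sum = 2957.0 ng/mL·hr
Extrapolated tail: C_last / k_e = 91.9 / 0.18 = 510.556
AUC_0→∞ = 2957.0 + 510.556 = 3467.556 ng/mL·hr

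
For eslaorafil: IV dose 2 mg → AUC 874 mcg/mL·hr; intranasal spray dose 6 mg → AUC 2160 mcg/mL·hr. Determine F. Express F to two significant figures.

F = (AUC_ev / D_ev) / (AUC_iv / D_iv)
  = (2160/6) / (874/2)
  = 360 / 437 = 0.8238

F = 0.82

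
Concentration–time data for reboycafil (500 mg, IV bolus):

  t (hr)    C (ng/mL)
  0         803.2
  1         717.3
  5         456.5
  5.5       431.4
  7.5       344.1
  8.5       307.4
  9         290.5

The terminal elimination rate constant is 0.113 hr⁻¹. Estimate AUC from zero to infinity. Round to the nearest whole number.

Trapezoidal AUC_0→9:
  [0→1]: (803.2+717.3)/2 × 1 = 760.25
  [1→5]: (717.3+456.5)/2 × 4 = 2347.6
  [5→5.5]: (456.5+431.4)/2 × 0.5 = 221.975
  [5.5→7.5]: (431.4+344.1)/2 × 2 = 775.5
  [7.5→8.5]: (344.1+307.4)/2 × 1 = 325.75
  [8.5→9]: (307.4+290.5)/2 × 0.5 = 149.475
  Sum = 4580.55 ng/mL·hr
Extrapolated tail: C_last / k_e = 290.5 / 0.113 = 2570.796
AUC_0→∞ = 4580.55 + 2570.796 = 7151.346 ng/mL·hr

AUC = 7151 ng/mL·hr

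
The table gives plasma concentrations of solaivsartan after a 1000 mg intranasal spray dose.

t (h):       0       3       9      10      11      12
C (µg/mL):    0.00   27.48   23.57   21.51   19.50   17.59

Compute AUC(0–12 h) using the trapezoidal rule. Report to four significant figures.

Trapezoidal AUC_0→12:
  [0→3]: (0.00+27.48)/2 × 3 = 41.22
  [3→9]: (27.48+23.57)/2 × 6 = 153.15
  [9→10]: (23.57+21.51)/2 × 1 = 22.54
  [10→11]: (21.51+19.50)/2 × 1 = 20.505
  [11→12]: (19.50+17.59)/2 × 1 = 18.545
  Sum = 255.96 µg/mL·h

AUC = 256.0 µg/mL·h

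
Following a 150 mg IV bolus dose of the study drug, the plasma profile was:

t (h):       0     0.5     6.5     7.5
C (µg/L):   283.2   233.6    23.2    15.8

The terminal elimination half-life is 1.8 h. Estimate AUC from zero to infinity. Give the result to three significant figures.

Trapezoidal AUC_0→7.5:
  [0→0.5]: (283.2+233.6)/2 × 0.5 = 129.2
  [0.5→6.5]: (233.6+23.2)/2 × 6 = 770.4
  [6.5→7.5]: (23.2+15.8)/2 × 1 = 19.5
  Sum = 919.1 µg/L·h
k_e = ln2 / t½ = 0.693147 / 1.8 = 0.3851 h^-1
Extrapolated tail: C_last / k_e = 15.8 / 0.3851 = 41.028
AUC_0→∞ = 919.1 + 41.028 = 960.128 µg/L·h

AUC = 960 µg/L·h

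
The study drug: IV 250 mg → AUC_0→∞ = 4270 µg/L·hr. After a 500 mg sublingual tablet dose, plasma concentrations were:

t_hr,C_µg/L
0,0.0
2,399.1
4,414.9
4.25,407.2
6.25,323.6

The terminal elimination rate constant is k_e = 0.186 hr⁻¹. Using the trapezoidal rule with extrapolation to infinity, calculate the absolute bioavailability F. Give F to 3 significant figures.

F = 0.443

Trapezoidal AUC_0→6.25 (sublingual tablet):
  [0→2]: (0.0+399.1)/2 × 2 = 399.1
  [2→4]: (399.1+414.9)/2 × 2 = 814.0
  [4→4.25]: (414.9+407.2)/2 × 0.25 = 102.7625
  [4.25→6.25]: (407.2+323.6)/2 × 2 = 730.8
  Sum = 2046.6625 µg/L·hr
Tail: C_last/k_e = 323.6/0.186 = 1739.785
AUC_0→∞ (sublingual tablet) = 2046.6625 + 1739.785 = 3786.4475 µg/L·hr
F = (AUC_ev/D_ev)/(AUC_iv/D_iv) = (3786.4475/500)/(4270/250) = 7.572895/17.08 = 0.4434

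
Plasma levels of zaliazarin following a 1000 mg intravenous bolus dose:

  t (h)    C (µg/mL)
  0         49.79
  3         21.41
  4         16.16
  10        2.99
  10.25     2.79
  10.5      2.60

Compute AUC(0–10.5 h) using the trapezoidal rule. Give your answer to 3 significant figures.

Trapezoidal AUC_0→10.5:
  [0→3]: (49.79+21.41)/2 × 3 = 106.8
  [3→4]: (21.41+16.16)/2 × 1 = 18.785
  [4→10]: (16.16+2.99)/2 × 6 = 57.45
  [10→10.25]: (2.99+2.79)/2 × 0.25 = 0.7225
  [10.25→10.5]: (2.79+2.60)/2 × 0.25 = 0.67375
  Sum = 184.43125 µg/mL·h

AUC = 184 µg/mL·h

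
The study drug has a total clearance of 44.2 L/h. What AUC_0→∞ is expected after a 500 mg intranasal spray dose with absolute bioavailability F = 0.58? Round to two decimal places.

AUC_0→∞ = F × Dose / CL
        = 0.58 × 500 / 44.2 = 6.56109 mg/L·h

AUC = 6.56 mg/L·h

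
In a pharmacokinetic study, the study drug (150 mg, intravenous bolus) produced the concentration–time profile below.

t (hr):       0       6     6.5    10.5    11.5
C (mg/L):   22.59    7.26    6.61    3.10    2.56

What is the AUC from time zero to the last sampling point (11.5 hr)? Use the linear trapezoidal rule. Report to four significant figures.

AUC = 115.3 mg/L·hr

Trapezoidal AUC_0→11.5:
  [0→6]: (22.59+7.26)/2 × 6 = 89.55
  [6→6.5]: (7.26+6.61)/2 × 0.5 = 3.4675
  [6.5→10.5]: (6.61+3.10)/2 × 4 = 19.42
  [10.5→11.5]: (3.10+2.56)/2 × 1 = 2.83
  Sum = 115.2675 mg/L·hr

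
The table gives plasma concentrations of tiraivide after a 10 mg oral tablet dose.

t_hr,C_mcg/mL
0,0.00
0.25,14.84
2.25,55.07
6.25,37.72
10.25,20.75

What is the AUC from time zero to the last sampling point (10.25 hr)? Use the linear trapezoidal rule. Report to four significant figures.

Trapezoidal AUC_0→10.25:
  [0→0.25]: (0.00+14.84)/2 × 0.25 = 1.855
  [0.25→2.25]: (14.84+55.07)/2 × 2 = 69.91
  [2.25→6.25]: (55.07+37.72)/2 × 4 = 185.58
  [6.25→10.25]: (37.72+20.75)/2 × 4 = 116.94
  Sum = 374.285 mcg/mL·hr

AUC = 374.3 mcg/mL·hr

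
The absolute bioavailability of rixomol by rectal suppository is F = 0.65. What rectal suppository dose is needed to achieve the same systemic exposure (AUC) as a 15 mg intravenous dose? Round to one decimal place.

For equal systemic exposure: F × D_ev = D_iv
D_ev = D_iv / F = 15 / 0.65 = 23.0769 mg

D_rectal = 23.1 mg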